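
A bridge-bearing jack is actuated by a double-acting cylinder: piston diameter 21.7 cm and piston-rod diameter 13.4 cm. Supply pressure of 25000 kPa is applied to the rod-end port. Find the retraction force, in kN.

Rod-side annular area A_ann = π/4 × (21.7² − 13.4²) = 228.8 cm^2
On retraction the pressure acts on the annular area (bore minus rod).
F = P × A_ann

F ≈ 572 kN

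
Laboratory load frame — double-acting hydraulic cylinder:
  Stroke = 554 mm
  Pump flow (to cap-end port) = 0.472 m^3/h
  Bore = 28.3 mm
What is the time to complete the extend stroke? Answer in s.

t ≈ 2.66 s

Cap-side area A_cap = π/4 × (28.3 mm)² = 629.0 mm^2
Swept volume V = A × L; t = V / Q = A·L / Q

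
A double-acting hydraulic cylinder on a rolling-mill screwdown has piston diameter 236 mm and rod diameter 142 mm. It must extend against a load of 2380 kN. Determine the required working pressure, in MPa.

Cap-side area A_cap = π/4 × (236 mm)² = 43740 mm^2
P = F / A = 2380 kN / A

P ≈ 54.4 MPa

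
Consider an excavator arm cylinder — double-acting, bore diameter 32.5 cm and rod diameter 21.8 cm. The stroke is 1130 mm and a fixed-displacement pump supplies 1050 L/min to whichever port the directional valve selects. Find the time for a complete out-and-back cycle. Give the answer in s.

Cap-side area A_cap = π/4 × (32.5 cm)² = 829.6 cm^2
Rod-side annular area A_ann = π/4 × (32.5² − 21.8²) = 456.3 cm^2
t_ext = A_cap·L/Q = 5.357 s
t_ret = A_ann·L/Q = 2.947 s
t_cycle = t_ext + t_ret

t ≈ 8.30 s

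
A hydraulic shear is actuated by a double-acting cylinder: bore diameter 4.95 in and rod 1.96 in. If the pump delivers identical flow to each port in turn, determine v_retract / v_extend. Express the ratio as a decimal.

Cap-side area A_cap = π/4 × (4.95 in)² = 19.24 in^2
Rod-side annular area A_ann = π/4 × (4.95² − 1.96²) = 16.23 in^2
For equal Q, v ∝ 1/A, so v_ret/v_ext = A_cap/A_ann.

v_ret/v_ext ≈ 1.19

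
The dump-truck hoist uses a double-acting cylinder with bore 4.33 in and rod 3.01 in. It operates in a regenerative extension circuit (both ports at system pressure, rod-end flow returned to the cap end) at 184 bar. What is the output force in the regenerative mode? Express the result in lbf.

With equal pressure on both faces, forces on the annular region cancel; the net push is pressure × rod cross-section.
Rod cross-section A_rod = π/4 × (3.01 in)² = 7.116 in^2
F = P × A_rod

F ≈ 19000 lbf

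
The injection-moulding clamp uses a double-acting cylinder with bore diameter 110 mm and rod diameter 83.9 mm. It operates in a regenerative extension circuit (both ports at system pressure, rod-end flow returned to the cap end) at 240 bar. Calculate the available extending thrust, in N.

With equal pressure on both faces, forces on the annular region cancel; the net push is pressure × rod cross-section.
Rod cross-section A_rod = π/4 × (83.9 mm)² = 5529 mm^2
F = P × A_rod

F ≈ 1.33e5 N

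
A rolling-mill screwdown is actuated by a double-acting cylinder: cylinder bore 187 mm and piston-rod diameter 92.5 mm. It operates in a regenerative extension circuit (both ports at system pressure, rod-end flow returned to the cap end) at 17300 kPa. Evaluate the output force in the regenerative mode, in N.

With equal pressure on both faces, forces on the annular region cancel; the net push is pressure × rod cross-section.
Rod cross-section A_rod = π/4 × (92.5 mm)² = 6720 mm^2
F = P × A_rod

F ≈ 1.16e5 N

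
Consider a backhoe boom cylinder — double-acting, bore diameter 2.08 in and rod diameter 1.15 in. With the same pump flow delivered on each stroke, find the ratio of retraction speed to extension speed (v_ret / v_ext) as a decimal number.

Cap-side area A_cap = π/4 × (2.08 in)² = 3.398 in^2
Rod-side annular area A_ann = π/4 × (2.08² − 1.15²) = 2.359 in^2
For equal Q, v ∝ 1/A, so v_ret/v_ext = A_cap/A_ann.

v_ret/v_ext ≈ 1.44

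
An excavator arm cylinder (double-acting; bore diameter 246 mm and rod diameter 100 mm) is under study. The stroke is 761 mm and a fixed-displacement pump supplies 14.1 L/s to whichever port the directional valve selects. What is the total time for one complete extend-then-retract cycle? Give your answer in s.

Cap-side area A_cap = π/4 × (246 mm)² = 47530 mm^2
Rod-side annular area A_ann = π/4 × (246² − 100²) = 39680 mm^2
t_ext = A_cap·L/Q = 2.565 s
t_ret = A_ann·L/Q = 2.141 s
t_cycle = t_ext + t_ret

t ≈ 4.71 s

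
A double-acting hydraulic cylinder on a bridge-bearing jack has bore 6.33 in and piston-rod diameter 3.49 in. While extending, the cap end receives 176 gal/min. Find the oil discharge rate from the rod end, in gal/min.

Cap-side area A_cap = π/4 × (6.33 in)² = 31.47 in^2
Rod-side annular area A_ann = π/4 × (6.33² − 3.49²) = 21.90 in^2
Piston speed v = Q_in/A_cap; rod-end outflow Q_out = v × A_ann = Q_in × A_ann/A_cap.

Q_out ≈ 122 gal/min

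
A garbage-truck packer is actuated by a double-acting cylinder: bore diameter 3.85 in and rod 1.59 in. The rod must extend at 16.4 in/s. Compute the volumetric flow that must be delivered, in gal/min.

Cap-side area A_cap = π/4 × (3.85 in)² = 11.64 in^2
Q = A × v

Q ≈ 49.6 gal/min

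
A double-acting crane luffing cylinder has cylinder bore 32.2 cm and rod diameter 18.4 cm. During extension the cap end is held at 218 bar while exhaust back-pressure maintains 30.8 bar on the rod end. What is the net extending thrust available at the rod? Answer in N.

Cap-side area A_cap = π/4 × (32.2 cm)² = 814.3 cm^2
Rod-side annular area A_ann = π/4 × (32.2² − 18.4²) = 548.4 cm^2
Net thrust = P_cap·A_cap − P_rod·A_ann = 1.775e6 N − 1.689e5 N

F ≈ 1.61e6 N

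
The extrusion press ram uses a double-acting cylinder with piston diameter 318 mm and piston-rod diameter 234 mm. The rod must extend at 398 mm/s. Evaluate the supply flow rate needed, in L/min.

Cap-side area A_cap = π/4 × (318 mm)² = 79420 mm^2
Q = A × v

Q ≈ 1900 L/min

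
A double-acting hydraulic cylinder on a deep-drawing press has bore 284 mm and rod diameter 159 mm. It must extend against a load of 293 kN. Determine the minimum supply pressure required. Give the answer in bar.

Cap-side area A_cap = π/4 × (284 mm)² = 63350 mm^2
P = F / A = 293 kN / A

P ≈ 46.3 bar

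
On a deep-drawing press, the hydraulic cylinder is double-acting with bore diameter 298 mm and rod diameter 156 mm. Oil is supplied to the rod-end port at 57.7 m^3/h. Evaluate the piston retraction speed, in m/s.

v ≈ 0.317 m/s

Rod-side annular area A_ann = π/4 × (298² − 156²) = 50630 mm^2
Flow into the rod-end port fills the annular volume.
v = Q / A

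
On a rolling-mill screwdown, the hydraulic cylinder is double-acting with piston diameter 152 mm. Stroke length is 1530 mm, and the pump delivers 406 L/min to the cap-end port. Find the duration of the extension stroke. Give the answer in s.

t ≈ 4.10 s

Cap-side area A_cap = π/4 × (152 mm)² = 18150 mm^2
Swept volume V = A × L; t = V / Q = A·L / Q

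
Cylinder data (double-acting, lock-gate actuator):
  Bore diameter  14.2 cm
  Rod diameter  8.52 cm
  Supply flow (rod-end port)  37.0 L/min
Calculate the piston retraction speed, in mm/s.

Rod-side annular area A_ann = π/4 × (14.2² − 8.52²) = 101.4 cm^2
Flow into the rod-end port fills the annular volume.
v = Q / A

v ≈ 60.8 mm/s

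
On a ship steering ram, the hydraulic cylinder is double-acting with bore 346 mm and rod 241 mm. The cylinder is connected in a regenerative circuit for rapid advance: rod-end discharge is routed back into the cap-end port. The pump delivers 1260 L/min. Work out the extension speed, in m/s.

In regeneration the rod-end outflow joins the pump flow into the cap end, so the net volume the pump must supply per unit advance equals the rod cross-section area.
Rod cross-section A_rod = π/4 × (241 mm)² = 45620 mm^2
v = Q_pump / A_rod

v ≈ 0.460 m/s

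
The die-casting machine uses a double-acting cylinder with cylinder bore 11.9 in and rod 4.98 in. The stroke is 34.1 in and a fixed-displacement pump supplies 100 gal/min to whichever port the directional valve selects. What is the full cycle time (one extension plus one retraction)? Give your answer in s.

t ≈ 18.0 s

Cap-side area A_cap = π/4 × (11.9 in)² = 111.2 in^2
Rod-side annular area A_ann = π/4 × (11.9² − 4.98²) = 91.74 in^2
t_ext = A_cap·L/Q = 9.851 s
t_ret = A_ann·L/Q = 8.126 s
t_cycle = t_ext + t_ret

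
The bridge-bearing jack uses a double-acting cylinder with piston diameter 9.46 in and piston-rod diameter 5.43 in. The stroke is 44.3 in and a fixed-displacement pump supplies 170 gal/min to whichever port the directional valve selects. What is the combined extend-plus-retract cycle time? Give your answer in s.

t ≈ 7.95 s

Cap-side area A_cap = π/4 × (9.46 in)² = 70.29 in^2
Rod-side annular area A_ann = π/4 × (9.46² − 5.43²) = 47.13 in^2
t_ext = A_cap·L/Q = 4.757 s
t_ret = A_ann·L/Q = 3.190 s
t_cycle = t_ext + t_ret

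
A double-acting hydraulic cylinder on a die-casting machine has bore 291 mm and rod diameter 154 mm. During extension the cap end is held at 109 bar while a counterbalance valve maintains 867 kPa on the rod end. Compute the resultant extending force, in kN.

Cap-side area A_cap = π/4 × (291 mm)² = 66510 mm^2
Rod-side annular area A_ann = π/4 × (291² − 154²) = 47880 mm^2
Net thrust = P_cap·A_cap − P_rod·A_ann = 724.9 kN − 41.51 kN

F ≈ 683 kN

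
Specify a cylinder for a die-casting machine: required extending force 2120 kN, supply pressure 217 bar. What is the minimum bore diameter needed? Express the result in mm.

Extension force acts on the full piston face: F = P × (π/4)D².
D = √(4F / (πP)) = √(4 × 2120 kN / (π × 217 bar))

D ≈ 353 mm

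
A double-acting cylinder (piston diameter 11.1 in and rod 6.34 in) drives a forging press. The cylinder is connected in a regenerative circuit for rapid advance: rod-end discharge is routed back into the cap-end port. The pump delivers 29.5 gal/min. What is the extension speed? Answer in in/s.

In regeneration the rod-end outflow joins the pump flow into the cap end, so the net volume the pump must supply per unit advance equals the rod cross-section area.
Rod cross-section A_rod = π/4 × (6.34 in)² = 31.57 in^2
v = Q_pump / A_rod

v ≈ 3.60 in/s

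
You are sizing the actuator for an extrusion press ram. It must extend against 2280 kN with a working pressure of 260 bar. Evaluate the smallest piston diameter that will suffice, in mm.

Extension force acts on the full piston face: F = P × (π/4)D².
D = √(4F / (πP)) = √(4 × 2280 kN / (π × 260 bar))

D ≈ 334 mm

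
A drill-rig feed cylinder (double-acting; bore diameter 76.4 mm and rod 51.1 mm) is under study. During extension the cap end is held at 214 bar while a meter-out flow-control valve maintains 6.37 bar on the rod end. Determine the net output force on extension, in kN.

Cap-side area A_cap = π/4 × (76.4 mm)² = 4584 mm^2
Rod-side annular area A_ann = π/4 × (76.4² − 51.1²) = 2533 mm^2
Net thrust = P_cap·A_cap − P_rod·A_ann = 98.10 kN − 1.614 kN

F ≈ 96.5 kN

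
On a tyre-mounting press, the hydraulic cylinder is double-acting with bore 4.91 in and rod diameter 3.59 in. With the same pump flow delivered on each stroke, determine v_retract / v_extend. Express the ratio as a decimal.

v_ret/v_ext ≈ 2.15

Cap-side area A_cap = π/4 × (4.91 in)² = 18.93 in^2
Rod-side annular area A_ann = π/4 × (4.91² − 3.59²) = 8.812 in^2
For equal Q, v ∝ 1/A, so v_ret/v_ext = A_cap/A_ann.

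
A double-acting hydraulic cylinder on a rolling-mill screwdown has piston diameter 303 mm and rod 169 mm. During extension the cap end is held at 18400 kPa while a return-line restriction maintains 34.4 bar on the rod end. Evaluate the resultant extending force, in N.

F ≈ 1.16e6 N

Cap-side area A_cap = π/4 × (303 mm)² = 72110 mm^2
Rod-side annular area A_ann = π/4 × (303² − 169²) = 49670 mm^2
Net thrust = P_cap·A_cap − P_rod·A_ann = 1.327e6 N − 1.709e5 N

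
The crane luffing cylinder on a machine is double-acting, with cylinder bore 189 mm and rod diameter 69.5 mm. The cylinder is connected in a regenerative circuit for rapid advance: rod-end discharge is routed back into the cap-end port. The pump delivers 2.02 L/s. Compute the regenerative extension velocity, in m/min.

v ≈ 31.9 m/min

In regeneration the rod-end outflow joins the pump flow into the cap end, so the net volume the pump must supply per unit advance equals the rod cross-section area.
Rod cross-section A_rod = π/4 × (69.5 mm)² = 3794 mm^2
v = Q_pump / A_rod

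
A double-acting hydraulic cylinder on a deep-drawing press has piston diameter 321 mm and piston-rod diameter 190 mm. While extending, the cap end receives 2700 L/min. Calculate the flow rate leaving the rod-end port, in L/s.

Q_out ≈ 29.2 L/s

Cap-side area A_cap = π/4 × (321 mm)² = 80930 mm^2
Rod-side annular area A_ann = π/4 × (321² − 190²) = 52580 mm^2
Piston speed v = Q_in/A_cap; rod-end outflow Q_out = v × A_ann = Q_in × A_ann/A_cap.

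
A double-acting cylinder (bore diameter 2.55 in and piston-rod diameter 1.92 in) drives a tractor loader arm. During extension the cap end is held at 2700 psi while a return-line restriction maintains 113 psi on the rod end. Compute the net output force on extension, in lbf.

F ≈ 13500 lbf

Cap-side area A_cap = π/4 × (2.55 in)² = 5.107 in^2
Rod-side annular area A_ann = π/4 × (2.55² − 1.92²) = 2.212 in^2
Net thrust = P_cap·A_cap − P_rod·A_ann = 13790 lbf − 249.9 lbf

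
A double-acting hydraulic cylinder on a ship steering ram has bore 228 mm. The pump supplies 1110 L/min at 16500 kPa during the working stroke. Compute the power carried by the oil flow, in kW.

W ≈ 305 kW

Hydraulic power = P × Q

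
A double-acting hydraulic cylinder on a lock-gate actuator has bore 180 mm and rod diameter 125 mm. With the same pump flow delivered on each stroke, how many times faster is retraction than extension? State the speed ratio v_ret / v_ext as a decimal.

v_ret/v_ext ≈ 1.93

Cap-side area A_cap = π/4 × (180 mm)² = 25450 mm^2
Rod-side annular area A_ann = π/4 × (180² − 125²) = 13180 mm^2
For equal Q, v ∝ 1/A, so v_ret/v_ext = A_cap/A_ann.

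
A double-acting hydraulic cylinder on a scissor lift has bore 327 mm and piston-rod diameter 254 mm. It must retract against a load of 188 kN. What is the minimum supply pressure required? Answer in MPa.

P ≈ 5.64 MPa

Rod-side annular area A_ann = π/4 × (327² − 254²) = 33310 mm^2
Retraction: pressure acts on the annular area.
P = F / A = 188 kN / A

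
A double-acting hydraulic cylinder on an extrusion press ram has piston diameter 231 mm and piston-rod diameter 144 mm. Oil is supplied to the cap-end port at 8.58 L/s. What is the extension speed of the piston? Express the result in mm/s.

v ≈ 205 mm/s

Cap-side area A_cap = π/4 × (231 mm)² = 41910 mm^2
v = Q / A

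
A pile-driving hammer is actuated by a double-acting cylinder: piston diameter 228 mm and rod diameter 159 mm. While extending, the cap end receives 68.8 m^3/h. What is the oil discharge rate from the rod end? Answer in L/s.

Cap-side area A_cap = π/4 × (228 mm)² = 40830 mm^2
Rod-side annular area A_ann = π/4 × (228² − 159²) = 20970 mm^2
Piston speed v = Q_in/A_cap; rod-end outflow Q_out = v × A_ann = Q_in × A_ann/A_cap.

Q_out ≈ 9.82 L/s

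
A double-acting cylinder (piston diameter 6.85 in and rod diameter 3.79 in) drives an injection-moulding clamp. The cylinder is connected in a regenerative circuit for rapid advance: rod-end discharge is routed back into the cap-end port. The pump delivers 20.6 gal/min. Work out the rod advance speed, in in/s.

v ≈ 7.03 in/s

In regeneration the rod-end outflow joins the pump flow into the cap end, so the net volume the pump must supply per unit advance equals the rod cross-section area.
Rod cross-section A_rod = π/4 × (3.79 in)² = 11.28 in^2
v = Q_pump / A_rod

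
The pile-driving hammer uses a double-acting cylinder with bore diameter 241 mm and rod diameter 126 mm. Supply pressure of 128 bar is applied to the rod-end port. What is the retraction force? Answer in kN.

F ≈ 424 kN

Rod-side annular area A_ann = π/4 × (241² − 126²) = 33150 mm^2
On retraction the pressure acts on the annular area (bore minus rod).
F = P × A_ann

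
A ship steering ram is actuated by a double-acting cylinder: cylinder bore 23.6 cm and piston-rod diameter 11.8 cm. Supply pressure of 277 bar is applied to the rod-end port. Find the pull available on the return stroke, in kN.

Rod-side annular area A_ann = π/4 × (23.6² − 11.8²) = 328.1 cm^2
On retraction the pressure acts on the annular area (bore minus rod).
F = P × A_ann

F ≈ 909 kN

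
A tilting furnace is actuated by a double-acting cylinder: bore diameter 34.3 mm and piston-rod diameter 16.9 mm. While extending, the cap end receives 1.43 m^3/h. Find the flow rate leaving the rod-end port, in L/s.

Cap-side area A_cap = π/4 × (34.3 mm)² = 924.0 mm^2
Rod-side annular area A_ann = π/4 × (34.3² − 16.9²) = 699.7 mm^2
Piston speed v = Q_in/A_cap; rod-end outflow Q_out = v × A_ann = Q_in × A_ann/A_cap.

Q_out ≈ 0.301 L/s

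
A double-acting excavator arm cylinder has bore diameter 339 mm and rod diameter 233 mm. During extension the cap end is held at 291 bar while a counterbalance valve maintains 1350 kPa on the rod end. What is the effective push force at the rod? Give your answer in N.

Cap-side area A_cap = π/4 × (339 mm)² = 90260 mm^2
Rod-side annular area A_ann = π/4 × (339² − 233²) = 47620 mm^2
Net thrust = P_cap·A_cap − P_rod·A_ann = 2.627e6 N − 64290 N

F ≈ 2.56e6 N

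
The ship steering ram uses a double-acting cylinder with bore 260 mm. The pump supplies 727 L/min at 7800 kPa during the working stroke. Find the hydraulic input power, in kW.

Hydraulic power = P × Q

W ≈ 94.5 kW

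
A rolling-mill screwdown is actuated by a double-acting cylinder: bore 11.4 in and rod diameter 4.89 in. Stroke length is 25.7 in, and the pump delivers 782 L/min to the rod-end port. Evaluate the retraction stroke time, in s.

t ≈ 2.69 s

Rod-side annular area A_ann = π/4 × (11.4² − 4.89²) = 83.29 in^2
Swept volume V = A × L; t = V / Q = A·L / Q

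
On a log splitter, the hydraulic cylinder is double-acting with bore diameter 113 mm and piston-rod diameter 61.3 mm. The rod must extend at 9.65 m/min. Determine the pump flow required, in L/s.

Cap-side area A_cap = π/4 × (113 mm)² = 10030 mm^2
Q = A × v

Q ≈ 1.61 L/s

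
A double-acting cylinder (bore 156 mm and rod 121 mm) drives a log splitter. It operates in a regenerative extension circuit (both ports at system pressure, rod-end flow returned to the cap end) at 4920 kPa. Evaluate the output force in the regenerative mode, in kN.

With equal pressure on both faces, forces on the annular region cancel; the net push is pressure × rod cross-section.
Rod cross-section A_rod = π/4 × (121 mm)² = 11500 mm^2
F = P × A_rod

F ≈ 56.6 kN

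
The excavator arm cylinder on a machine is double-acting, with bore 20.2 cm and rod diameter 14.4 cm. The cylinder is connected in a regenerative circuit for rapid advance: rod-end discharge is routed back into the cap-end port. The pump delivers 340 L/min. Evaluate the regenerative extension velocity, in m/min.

v ≈ 20.9 m/min

In regeneration the rod-end outflow joins the pump flow into the cap end, so the net volume the pump must supply per unit advance equals the rod cross-section area.
Rod cross-section A_rod = π/4 × (14.4 cm)² = 162.9 cm^2
v = Q_pump / A_rod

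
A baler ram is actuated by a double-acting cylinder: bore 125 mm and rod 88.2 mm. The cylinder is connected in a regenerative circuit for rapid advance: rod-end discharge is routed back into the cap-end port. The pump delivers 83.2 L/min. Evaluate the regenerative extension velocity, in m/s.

In regeneration the rod-end outflow joins the pump flow into the cap end, so the net volume the pump must supply per unit advance equals the rod cross-section area.
Rod cross-section A_rod = π/4 × (88.2 mm)² = 6110 mm^2
v = Q_pump / A_rod

v ≈ 0.227 m/s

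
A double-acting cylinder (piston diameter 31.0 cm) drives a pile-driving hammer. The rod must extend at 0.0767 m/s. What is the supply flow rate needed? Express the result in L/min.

Cap-side area A_cap = π/4 × (31.0 cm)² = 754.8 cm^2
Q = A × v

Q ≈ 347 L/min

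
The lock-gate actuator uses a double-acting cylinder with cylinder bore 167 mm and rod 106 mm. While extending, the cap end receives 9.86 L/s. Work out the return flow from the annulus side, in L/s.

Cap-side area A_cap = π/4 × (167 mm)² = 21900 mm^2
Rod-side annular area A_ann = π/4 × (167² − 106²) = 13080 mm^2
Piston speed v = Q_in/A_cap; rod-end outflow Q_out = v × A_ann = Q_in × A_ann/A_cap.

Q_out ≈ 5.89 L/s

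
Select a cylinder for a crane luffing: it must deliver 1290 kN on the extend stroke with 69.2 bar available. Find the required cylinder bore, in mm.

Extension force acts on the full piston face: F = P × (π/4)D².
D = √(4F / (πP)) = √(4 × 1290 kN / (π × 69.2 bar))

D ≈ 487 mm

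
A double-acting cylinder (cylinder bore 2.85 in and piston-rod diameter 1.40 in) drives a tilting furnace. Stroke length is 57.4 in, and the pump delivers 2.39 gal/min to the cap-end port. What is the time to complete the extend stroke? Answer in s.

t ≈ 39.8 s

Cap-side area A_cap = π/4 × (2.85 in)² = 6.379 in^2
Swept volume V = A × L; t = V / Q = A·L / Q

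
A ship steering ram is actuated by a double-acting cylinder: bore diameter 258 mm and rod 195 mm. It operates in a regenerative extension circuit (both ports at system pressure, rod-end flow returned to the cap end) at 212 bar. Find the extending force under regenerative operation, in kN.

F ≈ 633 kN

With equal pressure on both faces, forces on the annular region cancel; the net push is pressure × rod cross-section.
Rod cross-section A_rod = π/4 × (195 mm)² = 29860 mm^2
F = P × A_rod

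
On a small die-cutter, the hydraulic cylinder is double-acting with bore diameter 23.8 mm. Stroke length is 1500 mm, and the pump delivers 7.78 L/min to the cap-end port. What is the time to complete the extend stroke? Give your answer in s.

t ≈ 5.15 s

Cap-side area A_cap = π/4 × (23.8 mm)² = 444.9 mm^2
Swept volume V = A × L; t = V / Q = A·L / Q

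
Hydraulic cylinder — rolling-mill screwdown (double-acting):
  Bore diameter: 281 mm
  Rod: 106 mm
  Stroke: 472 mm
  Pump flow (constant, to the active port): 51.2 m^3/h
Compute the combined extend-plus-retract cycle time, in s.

Cap-side area A_cap = π/4 × (281 mm)² = 62020 mm^2
Rod-side annular area A_ann = π/4 × (281² − 106²) = 53190 mm^2
t_ext = A_cap·L/Q = 2.058 s
t_ret = A_ann·L/Q = 1.765 s
t_cycle = t_ext + t_ret

t ≈ 3.82 s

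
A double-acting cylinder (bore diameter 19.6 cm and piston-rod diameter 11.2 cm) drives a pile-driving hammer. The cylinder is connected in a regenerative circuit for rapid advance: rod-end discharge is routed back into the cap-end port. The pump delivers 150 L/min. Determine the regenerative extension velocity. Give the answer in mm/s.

v ≈ 254 mm/s

In regeneration the rod-end outflow joins the pump flow into the cap end, so the net volume the pump must supply per unit advance equals the rod cross-section area.
Rod cross-section A_rod = π/4 × (11.2 cm)² = 98.52 cm^2
v = Q_pump / A_rod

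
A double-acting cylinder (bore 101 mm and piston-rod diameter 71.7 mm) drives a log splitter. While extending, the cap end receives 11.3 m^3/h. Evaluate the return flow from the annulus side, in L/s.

Cap-side area A_cap = π/4 × (101 mm)² = 8012 mm^2
Rod-side annular area A_ann = π/4 × (101² − 71.7²) = 3974 mm^2
Piston speed v = Q_in/A_cap; rod-end outflow Q_out = v × A_ann = Q_in × A_ann/A_cap.

Q_out ≈ 1.56 L/s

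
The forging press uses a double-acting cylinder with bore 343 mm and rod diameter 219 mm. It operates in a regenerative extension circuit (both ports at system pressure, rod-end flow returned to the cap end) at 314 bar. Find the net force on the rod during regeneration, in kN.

F ≈ 1180 kN

With equal pressure on both faces, forces on the annular region cancel; the net push is pressure × rod cross-section.
Rod cross-section A_rod = π/4 × (219 mm)² = 37670 mm^2
F = P × A_rod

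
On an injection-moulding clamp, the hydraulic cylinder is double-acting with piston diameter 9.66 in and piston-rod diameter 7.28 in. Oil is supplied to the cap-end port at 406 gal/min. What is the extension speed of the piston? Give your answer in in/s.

Cap-side area A_cap = π/4 × (9.66 in)² = 73.29 in^2
v = Q / A

v ≈ 21.3 in/s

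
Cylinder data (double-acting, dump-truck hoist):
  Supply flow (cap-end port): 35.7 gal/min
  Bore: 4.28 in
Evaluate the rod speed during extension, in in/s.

v ≈ 9.55 in/s

Cap-side area A_cap = π/4 × (4.28 in)² = 14.39 in^2
v = Q / A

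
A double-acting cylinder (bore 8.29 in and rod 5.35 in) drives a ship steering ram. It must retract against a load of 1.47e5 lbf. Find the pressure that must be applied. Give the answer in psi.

Rod-side annular area A_ann = π/4 × (8.29² − 5.35²) = 31.50 in^2
Retraction: pressure acts on the annular area.
P = F / A = 1.47e5 lbf / A

P ≈ 4670 psi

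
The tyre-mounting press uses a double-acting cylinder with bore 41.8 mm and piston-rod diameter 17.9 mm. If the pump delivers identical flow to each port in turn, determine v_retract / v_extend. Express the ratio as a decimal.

Cap-side area A_cap = π/4 × (41.8 mm)² = 1372 mm^2
Rod-side annular area A_ann = π/4 × (41.8² − 17.9²) = 1121 mm^2
For equal Q, v ∝ 1/A, so v_ret/v_ext = A_cap/A_ann.

v_ret/v_ext ≈ 1.22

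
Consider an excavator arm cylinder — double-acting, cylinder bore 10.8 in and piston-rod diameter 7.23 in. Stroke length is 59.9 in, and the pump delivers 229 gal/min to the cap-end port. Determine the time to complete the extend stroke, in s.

Cap-side area A_cap = π/4 × (10.8 in)² = 91.61 in^2
Swept volume V = A × L; t = V / Q = A·L / Q

t ≈ 6.22 s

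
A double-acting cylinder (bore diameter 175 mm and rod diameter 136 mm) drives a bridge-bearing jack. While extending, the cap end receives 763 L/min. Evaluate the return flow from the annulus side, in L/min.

Cap-side area A_cap = π/4 × (175 mm)² = 24050 mm^2
Rod-side annular area A_ann = π/4 × (175² − 136²) = 9526 mm^2
Piston speed v = Q_in/A_cap; rod-end outflow Q_out = v × A_ann = Q_in × A_ann/A_cap.

Q_out ≈ 302 L/min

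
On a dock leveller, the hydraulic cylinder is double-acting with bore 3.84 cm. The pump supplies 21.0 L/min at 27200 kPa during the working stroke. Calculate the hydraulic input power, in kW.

Hydraulic power = P × Q

W ≈ 9.52 kW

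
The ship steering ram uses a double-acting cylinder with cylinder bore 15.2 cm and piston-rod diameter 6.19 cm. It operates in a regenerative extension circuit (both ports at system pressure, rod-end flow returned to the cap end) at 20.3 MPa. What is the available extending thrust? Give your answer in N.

F ≈ 61100 N

With equal pressure on both faces, forces on the annular region cancel; the net push is pressure × rod cross-section.
Rod cross-section A_rod = π/4 × (6.19 cm)² = 30.09 cm^2
F = P × A_rod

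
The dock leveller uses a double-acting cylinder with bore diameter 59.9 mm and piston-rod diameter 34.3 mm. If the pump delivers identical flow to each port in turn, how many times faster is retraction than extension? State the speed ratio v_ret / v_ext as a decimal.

Cap-side area A_cap = π/4 × (59.9 mm)² = 2818 mm^2
Rod-side annular area A_ann = π/4 × (59.9² − 34.3²) = 1894 mm^2
For equal Q, v ∝ 1/A, so v_ret/v_ext = A_cap/A_ann.

v_ret/v_ext ≈ 1.49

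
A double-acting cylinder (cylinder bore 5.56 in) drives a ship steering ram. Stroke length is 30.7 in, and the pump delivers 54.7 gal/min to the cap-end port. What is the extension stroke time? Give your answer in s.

t ≈ 3.54 s

Cap-side area A_cap = π/4 × (5.56 in)² = 24.28 in^2
Swept volume V = A × L; t = V / Q = A·L / Q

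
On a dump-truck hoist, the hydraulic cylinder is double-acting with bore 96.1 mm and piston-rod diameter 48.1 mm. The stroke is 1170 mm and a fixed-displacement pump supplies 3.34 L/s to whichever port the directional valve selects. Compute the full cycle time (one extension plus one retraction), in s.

Cap-side area A_cap = π/4 × (96.1 mm)² = 7253 mm^2
Rod-side annular area A_ann = π/4 × (96.1² − 48.1²) = 5436 mm^2
t_ext = A_cap·L/Q = 2.541 s
t_ret = A_ann·L/Q = 1.904 s
t_cycle = t_ext + t_ret

t ≈ 4.45 s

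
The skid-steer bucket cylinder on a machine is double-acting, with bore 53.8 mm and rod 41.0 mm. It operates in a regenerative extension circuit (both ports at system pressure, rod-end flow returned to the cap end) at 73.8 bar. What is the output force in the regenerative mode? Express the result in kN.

With equal pressure on both faces, forces on the annular region cancel; the net push is pressure × rod cross-section.
Rod cross-section A_rod = π/4 × (41.0 mm)² = 1320 mm^2
F = P × A_rod

F ≈ 9.74 kN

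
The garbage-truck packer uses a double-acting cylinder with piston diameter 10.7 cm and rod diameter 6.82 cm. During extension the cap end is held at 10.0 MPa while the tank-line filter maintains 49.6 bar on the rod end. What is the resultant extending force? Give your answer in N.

F ≈ 63400 N

Cap-side area A_cap = π/4 × (10.7 cm)² = 89.92 cm^2
Rod-side annular area A_ann = π/4 × (10.7² − 6.82²) = 53.39 cm^2
Net thrust = P_cap·A_cap − P_rod·A_ann = 89920 N − 26480 N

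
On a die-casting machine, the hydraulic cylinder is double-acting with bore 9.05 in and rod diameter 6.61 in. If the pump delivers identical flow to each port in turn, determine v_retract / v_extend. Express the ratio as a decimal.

v_ret/v_ext ≈ 2.14

Cap-side area A_cap = π/4 × (9.05 in)² = 64.33 in^2
Rod-side annular area A_ann = π/4 × (9.05² − 6.61²) = 30.01 in^2
For equal Q, v ∝ 1/A, so v_ret/v_ext = A_cap/A_ann.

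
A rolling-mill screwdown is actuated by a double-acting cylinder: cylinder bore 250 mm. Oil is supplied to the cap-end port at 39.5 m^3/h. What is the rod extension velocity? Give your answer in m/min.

Cap-side area A_cap = π/4 × (250 mm)² = 49090 mm^2
v = Q / A

v ≈ 13.4 m/min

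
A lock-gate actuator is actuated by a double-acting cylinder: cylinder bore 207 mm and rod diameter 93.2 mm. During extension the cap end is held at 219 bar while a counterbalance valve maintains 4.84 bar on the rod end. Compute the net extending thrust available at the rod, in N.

F ≈ 7.24e5 N

Cap-side area A_cap = π/4 × (207 mm)² = 33650 mm^2
Rod-side annular area A_ann = π/4 × (207² − 93.2²) = 26830 mm^2
Net thrust = P_cap·A_cap − P_rod·A_ann = 7.370e5 N − 12990 N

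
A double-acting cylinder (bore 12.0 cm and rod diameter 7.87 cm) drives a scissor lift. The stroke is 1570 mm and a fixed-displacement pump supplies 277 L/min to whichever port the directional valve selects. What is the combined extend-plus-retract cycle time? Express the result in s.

t ≈ 6.04 s

Cap-side area A_cap = π/4 × (12.0 cm)² = 113.1 cm^2
Rod-side annular area A_ann = π/4 × (12.0² − 7.87²) = 64.45 cm^2
t_ext = A_cap·L/Q = 3.846 s
t_ret = A_ann·L/Q = 2.192 s
t_cycle = t_ext + t_ret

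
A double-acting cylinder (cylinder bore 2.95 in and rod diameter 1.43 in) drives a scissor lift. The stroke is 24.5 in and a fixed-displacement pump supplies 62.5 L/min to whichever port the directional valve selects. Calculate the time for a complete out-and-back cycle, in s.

Cap-side area A_cap = π/4 × (2.95 in)² = 6.835 in^2
Rod-side annular area A_ann = π/4 × (2.95² − 1.43²) = 5.229 in^2
t_ext = A_cap·L/Q = 2.634 s
t_ret = A_ann·L/Q = 2.015 s
t_cycle = t_ext + t_ret

t ≈ 4.65 s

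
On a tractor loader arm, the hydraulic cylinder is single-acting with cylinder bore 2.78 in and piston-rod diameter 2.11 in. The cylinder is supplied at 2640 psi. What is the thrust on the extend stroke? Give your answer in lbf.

Cap-side area A_cap = π/4 × (2.78 in)² = 6.070 in^2
F = P × A_cap = 2640 psi × A_cap

F ≈ 16000 lbf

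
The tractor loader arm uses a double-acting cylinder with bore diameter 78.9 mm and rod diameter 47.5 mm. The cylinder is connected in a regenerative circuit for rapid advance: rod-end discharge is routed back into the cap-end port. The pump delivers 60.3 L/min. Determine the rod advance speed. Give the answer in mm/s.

v ≈ 567 mm/s

In regeneration the rod-end outflow joins the pump flow into the cap end, so the net volume the pump must supply per unit advance equals the rod cross-section area.
Rod cross-section A_rod = π/4 × (47.5 mm)² = 1772 mm^2
v = Q_pump / A_rod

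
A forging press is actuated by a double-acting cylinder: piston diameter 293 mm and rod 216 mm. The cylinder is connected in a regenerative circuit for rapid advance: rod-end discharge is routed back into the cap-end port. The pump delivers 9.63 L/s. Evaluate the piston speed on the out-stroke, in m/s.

In regeneration the rod-end outflow joins the pump flow into the cap end, so the net volume the pump must supply per unit advance equals the rod cross-section area.
Rod cross-section A_rod = π/4 × (216 mm)² = 36640 mm^2
v = Q_pump / A_rod

v ≈ 0.263 m/s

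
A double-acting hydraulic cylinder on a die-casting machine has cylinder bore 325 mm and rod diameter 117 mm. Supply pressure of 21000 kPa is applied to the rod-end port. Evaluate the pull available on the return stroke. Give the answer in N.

F ≈ 1.52e6 N

Rod-side annular area A_ann = π/4 × (325² − 117²) = 72210 mm^2
On retraction the pressure acts on the annular area (bore minus rod).
F = P × A_ann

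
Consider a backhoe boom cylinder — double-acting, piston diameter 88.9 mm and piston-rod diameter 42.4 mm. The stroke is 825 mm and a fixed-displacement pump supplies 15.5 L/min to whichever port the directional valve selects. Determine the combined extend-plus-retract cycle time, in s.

t ≈ 35.1 s

Cap-side area A_cap = π/4 × (88.9 mm)² = 6207 mm^2
Rod-side annular area A_ann = π/4 × (88.9² − 42.4²) = 4795 mm^2
t_ext = A_cap·L/Q = 19.82 s
t_ret = A_ann·L/Q = 15.31 s
t_cycle = t_ext + t_ret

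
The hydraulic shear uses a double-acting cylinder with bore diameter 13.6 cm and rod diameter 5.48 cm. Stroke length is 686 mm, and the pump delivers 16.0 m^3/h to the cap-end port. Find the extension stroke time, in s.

t ≈ 2.24 s

Cap-side area A_cap = π/4 × (13.6 cm)² = 145.3 cm^2
Swept volume V = A × L; t = V / Q = A·L / Q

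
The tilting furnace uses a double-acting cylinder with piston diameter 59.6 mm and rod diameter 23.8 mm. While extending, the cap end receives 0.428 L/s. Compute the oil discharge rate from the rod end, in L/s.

Cap-side area A_cap = π/4 × (59.6 mm)² = 2790 mm^2
Rod-side annular area A_ann = π/4 × (59.6² − 23.8²) = 2345 mm^2
Piston speed v = Q_in/A_cap; rod-end outflow Q_out = v × A_ann = Q_in × A_ann/A_cap.

Q_out ≈ 0.360 L/s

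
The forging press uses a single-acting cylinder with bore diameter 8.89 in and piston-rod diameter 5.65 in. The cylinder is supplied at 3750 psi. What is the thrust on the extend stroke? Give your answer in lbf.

Cap-side area A_cap = π/4 × (8.89 in)² = 62.07 in^2
F = P × A_cap = 3750 psi × A_cap

F ≈ 2.33e5 lbf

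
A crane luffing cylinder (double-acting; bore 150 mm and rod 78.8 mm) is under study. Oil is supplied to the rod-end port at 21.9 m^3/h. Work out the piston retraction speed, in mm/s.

v ≈ 475 mm/s

Rod-side annular area A_ann = π/4 × (150² − 78.8²) = 12790 mm^2
Flow into the rod-end port fills the annular volume.
v = Q / A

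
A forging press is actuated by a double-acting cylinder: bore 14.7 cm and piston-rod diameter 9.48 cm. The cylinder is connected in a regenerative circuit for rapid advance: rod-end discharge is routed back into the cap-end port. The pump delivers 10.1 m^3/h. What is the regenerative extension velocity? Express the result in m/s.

In regeneration the rod-end outflow joins the pump flow into the cap end, so the net volume the pump must supply per unit advance equals the rod cross-section area.
Rod cross-section A_rod = π/4 × (9.48 cm)² = 70.58 cm^2
v = Q_pump / A_rod

v ≈ 0.397 m/s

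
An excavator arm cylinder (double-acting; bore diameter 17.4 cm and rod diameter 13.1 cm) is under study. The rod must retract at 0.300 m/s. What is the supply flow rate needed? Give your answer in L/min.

Rod-side annular area A_ann = π/4 × (17.4² − 13.1²) = 103.0 cm^2
Q = A × v

Q ≈ 185 L/min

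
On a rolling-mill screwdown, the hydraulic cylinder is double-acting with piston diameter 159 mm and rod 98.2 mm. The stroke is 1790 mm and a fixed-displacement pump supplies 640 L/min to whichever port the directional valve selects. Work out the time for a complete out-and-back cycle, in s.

Cap-side area A_cap = π/4 × (159 mm)² = 19860 mm^2
Rod-side annular area A_ann = π/4 × (159² − 98.2²) = 12280 mm^2
t_ext = A_cap·L/Q = 3.332 s
t_ret = A_ann·L/Q = 2.061 s
t_cycle = t_ext + t_ret

t ≈ 5.39 s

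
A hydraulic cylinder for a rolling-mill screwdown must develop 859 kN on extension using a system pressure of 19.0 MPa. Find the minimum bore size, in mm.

D ≈ 240 mm

Extension force acts on the full piston face: F = P × (π/4)D².
D = √(4F / (πP)) = √(4 × 859 kN / (π × 19.0 MPa))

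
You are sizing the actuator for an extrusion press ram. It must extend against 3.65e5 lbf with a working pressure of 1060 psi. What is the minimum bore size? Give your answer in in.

D ≈ 20.9 in

Extension force acts on the full piston face: F = P × (π/4)D².
D = √(4F / (πP)) = √(4 × 3.65e5 lbf / (π × 1060 psi))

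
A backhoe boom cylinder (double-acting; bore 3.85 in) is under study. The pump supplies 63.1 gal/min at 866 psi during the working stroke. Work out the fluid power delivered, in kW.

Hydraulic power = P × Q

W ≈ 23.8 kW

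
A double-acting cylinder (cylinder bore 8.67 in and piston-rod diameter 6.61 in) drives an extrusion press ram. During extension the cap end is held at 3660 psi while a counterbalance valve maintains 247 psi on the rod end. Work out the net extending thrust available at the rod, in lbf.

F ≈ 2.10e5 lbf

Cap-side area A_cap = π/4 × (8.67 in)² = 59.04 in^2
Rod-side annular area A_ann = π/4 × (8.67² − 6.61²) = 24.72 in^2
Net thrust = P_cap·A_cap − P_rod·A_ann = 2.161e5 lbf − 6106 lbf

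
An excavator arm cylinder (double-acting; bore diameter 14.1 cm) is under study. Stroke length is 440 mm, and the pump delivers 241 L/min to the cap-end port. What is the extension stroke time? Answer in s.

Cap-side area A_cap = π/4 × (14.1 cm)² = 156.1 cm^2
Swept volume V = A × L; t = V / Q = A·L / Q

t ≈ 1.71 s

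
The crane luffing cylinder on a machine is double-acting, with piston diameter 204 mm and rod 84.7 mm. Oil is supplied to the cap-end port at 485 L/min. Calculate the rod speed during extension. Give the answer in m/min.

v ≈ 14.8 m/min

Cap-side area A_cap = π/4 × (204 mm)² = 32690 mm^2
v = Q / A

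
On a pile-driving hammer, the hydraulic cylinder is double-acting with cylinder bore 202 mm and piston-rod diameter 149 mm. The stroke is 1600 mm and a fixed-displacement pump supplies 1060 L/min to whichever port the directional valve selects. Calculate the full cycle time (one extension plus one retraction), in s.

t ≈ 4.23 s

Cap-side area A_cap = π/4 × (202 mm)² = 32050 mm^2
Rod-side annular area A_ann = π/4 × (202² − 149²) = 14610 mm^2
t_ext = A_cap·L/Q = 2.902 s
t_ret = A_ann·L/Q = 1.323 s
t_cycle = t_ext + t_ret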